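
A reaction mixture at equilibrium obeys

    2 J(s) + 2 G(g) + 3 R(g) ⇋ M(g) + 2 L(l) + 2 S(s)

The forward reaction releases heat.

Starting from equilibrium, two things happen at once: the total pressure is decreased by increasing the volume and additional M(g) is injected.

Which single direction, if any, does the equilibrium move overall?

left

Gas moles: reactants 5, products 1 (Δn_gas = -4). Expansion shifts the system toward the side with more moles of gas — to the left.
Adding M (g), a product, drives the reaction to the left.
All effects act in the same direction — net shift to the left.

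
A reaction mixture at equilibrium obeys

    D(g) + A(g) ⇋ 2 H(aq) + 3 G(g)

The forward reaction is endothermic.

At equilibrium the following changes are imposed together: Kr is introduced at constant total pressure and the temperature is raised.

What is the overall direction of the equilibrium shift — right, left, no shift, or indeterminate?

right

Adding inert gas at constant total pressure expands the volume and lowers every reacting partial pressure. With Δn_gas = 3 − 2 = +1, Q moves away from K toward the side with fewer gas moles, so the system shifts toward the side with more gas moles — to the right.
The forward reaction is endothermic. Raising T favours the endothermic direction — shift to the right.
All effects act in the same direction — net shift to the right.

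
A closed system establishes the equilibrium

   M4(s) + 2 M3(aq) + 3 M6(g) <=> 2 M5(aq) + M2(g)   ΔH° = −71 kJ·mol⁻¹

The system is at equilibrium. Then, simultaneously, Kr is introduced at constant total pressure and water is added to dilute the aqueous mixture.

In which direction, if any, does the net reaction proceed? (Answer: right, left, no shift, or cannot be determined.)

Adding inert gas at constant total pressure expands the volume and lowers every reacting partial pressure. With Δn_gas = 1 − 3 = -2, Q moves away from K toward the side with fewer gas moles, so the system shifts toward the side with more gas moles — to the left.
Dilution scales every aqueous concentration by the same factor. Δn_aq = 2 − 2 = 0, so Q is unchanged — no shift.
Only the nonzero effect(s) matter; the net shift is to the left.

left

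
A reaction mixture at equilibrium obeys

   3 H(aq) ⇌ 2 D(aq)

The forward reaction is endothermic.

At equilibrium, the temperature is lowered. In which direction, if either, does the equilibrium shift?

left

The forward reaction is endothermic. Lowering T favours the exothermic direction — shift to the left.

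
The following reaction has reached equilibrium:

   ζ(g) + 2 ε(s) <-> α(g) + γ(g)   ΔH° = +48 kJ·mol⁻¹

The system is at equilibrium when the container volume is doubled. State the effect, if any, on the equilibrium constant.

The equilibrium constant depends only on temperature. This perturbation may move the position of equilibrium, but since T is unchanged, K itself is unchanged.

unchanged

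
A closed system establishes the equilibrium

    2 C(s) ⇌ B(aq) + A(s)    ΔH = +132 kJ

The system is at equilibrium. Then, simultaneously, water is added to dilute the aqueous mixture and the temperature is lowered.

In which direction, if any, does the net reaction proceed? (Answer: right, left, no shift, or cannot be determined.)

Dilution lowers every aqueous concentration by the same factor. Δn_aq = 1 − 0 = +1, so the system shifts toward the side with more dissolved moles — to the right.
The forward reaction is endothermic. Lowering T favours the exothermic direction — shift to the left.
The individual effects push in opposite directions; without quantitative information the net direction cannot be determined.

cannot be determined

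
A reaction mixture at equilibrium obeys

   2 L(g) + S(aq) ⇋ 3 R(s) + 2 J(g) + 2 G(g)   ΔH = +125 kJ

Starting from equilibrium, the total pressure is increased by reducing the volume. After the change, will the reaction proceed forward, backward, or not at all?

Gas moles: reactants 2, products 4 (Δn_gas = +2). Compression shifts the system toward the side with fewer moles of gas — to the left.

left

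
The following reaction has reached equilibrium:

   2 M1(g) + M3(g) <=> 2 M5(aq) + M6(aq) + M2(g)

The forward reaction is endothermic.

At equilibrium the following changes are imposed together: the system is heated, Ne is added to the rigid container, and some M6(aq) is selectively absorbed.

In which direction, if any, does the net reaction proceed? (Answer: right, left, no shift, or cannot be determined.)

right

The forward reaction is endothermic. Raising T favours the endothermic direction — shift to the right.
At constant volume, adding an inert gas leaves every reacting species' partial pressure unchanged, so Q is unchanged — no shift from this change.
Removing M6 (aq), a product, drives the reaction to the right.
Only the nonzero effect(s) matter; the net shift is to the right.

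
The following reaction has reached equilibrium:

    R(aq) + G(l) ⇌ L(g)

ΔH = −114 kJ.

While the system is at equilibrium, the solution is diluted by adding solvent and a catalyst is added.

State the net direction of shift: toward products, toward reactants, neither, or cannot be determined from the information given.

left

Dilution lowers every aqueous concentration by the same factor. Δn_aq = 0 − 1 = -1, so the system shifts toward the side with more dissolved moles — to the left.
A catalyst speeds both forward and reverse rates equally; it changes neither Q nor K — no shift from this change.
Only the nonzero effect(s) matter; the net shift is to the left.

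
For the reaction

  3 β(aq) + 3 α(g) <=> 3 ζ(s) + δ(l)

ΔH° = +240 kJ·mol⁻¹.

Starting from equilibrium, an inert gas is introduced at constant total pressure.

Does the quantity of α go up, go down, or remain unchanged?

Adding inert gas at constant total pressure expands the volume and lowers every reacting partial pressure. With Δn_gas = 0 − 3 = -3, Q moves away from K toward the side with fewer gas moles, so the system shifts toward the side with more gas moles — to the left.
The net shift is to the left. α is a reactant, so its amount increases.

increases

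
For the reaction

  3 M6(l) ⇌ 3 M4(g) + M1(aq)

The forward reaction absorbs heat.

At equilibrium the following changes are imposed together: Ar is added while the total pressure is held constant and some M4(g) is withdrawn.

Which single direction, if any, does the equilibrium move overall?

Adding inert gas at constant total pressure expands the volume and lowers every reacting partial pressure. With Δn_gas = 3 − 0 = +3, Q moves away from K toward the side with fewer gas moles, so the system shifts toward the side with more gas moles — to the right.
Removing M4 (g), a product, drives the reaction to the right.
All effects act in the same direction — net shift to the right.

right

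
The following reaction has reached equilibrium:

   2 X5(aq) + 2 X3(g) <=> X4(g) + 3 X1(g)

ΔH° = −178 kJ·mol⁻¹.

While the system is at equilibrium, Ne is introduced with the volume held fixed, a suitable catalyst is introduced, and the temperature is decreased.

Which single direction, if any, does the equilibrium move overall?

At constant volume, adding an inert gas leaves every reacting species' partial pressure unchanged, so Q is unchanged — no shift from this change.
A catalyst speeds both forward and reverse rates equally; it changes neither Q nor K — no shift from this change.
The forward reaction is exothermic. Lowering T favours the exothermic direction — shift to the right.
Only the nonzero effect(s) matter; the net shift is to the right.

right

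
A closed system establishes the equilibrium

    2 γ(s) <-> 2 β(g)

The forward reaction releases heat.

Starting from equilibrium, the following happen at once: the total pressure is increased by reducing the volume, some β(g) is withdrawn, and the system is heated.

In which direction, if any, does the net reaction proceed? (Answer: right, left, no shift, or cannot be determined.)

Gas moles: reactants 0, products 2 (Δn_gas = +2). Compression shifts the system toward the side with fewer moles of gas — to the left.
Removing β (g), a product, drives the reaction to the right.
The forward reaction is exothermic. Raising T favours the endothermic direction — shift to the left.
The individual effects push in opposite directions; without quantitative information the net direction cannot be determined.

cannot be determined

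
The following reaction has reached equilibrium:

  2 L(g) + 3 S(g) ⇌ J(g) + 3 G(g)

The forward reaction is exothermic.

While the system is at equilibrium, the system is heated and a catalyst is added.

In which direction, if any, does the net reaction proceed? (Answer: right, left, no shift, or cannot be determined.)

left

The forward reaction is exothermic. Raising T favours the endothermic direction — shift to the left.
A catalyst speeds both forward and reverse rates equally; it changes neither Q nor K — no shift from this change.
Only the nonzero effect(s) matter; the net shift is to the left.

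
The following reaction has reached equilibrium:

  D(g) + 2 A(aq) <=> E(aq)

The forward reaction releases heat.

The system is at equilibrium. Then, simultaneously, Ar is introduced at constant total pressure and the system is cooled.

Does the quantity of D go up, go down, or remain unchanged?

cannot be determined

Adding inert gas at constant total pressure expands the volume and lowers every reacting partial pressure. With Δn_gas = 0 − 1 = -1, Q moves away from K toward the side with fewer gas moles, so the system shifts toward the side with more gas moles — to the left.
The forward reaction is exothermic. Lowering T favours the exothermic direction — shift to the right.
The two effects oppose each other, so the net shift — and hence the change in D — cannot be determined from the given information.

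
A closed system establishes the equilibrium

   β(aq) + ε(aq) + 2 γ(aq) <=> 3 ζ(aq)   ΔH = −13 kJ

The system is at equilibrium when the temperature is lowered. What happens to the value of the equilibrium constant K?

increases

K depends on temperature via the van 't Hoff relation. The forward reaction is exothermic, so lowering T increases K.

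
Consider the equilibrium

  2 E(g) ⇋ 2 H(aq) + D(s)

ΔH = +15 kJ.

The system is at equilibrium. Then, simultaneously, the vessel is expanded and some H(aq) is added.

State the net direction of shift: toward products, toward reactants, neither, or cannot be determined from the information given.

Gas moles: reactants 2, products 0 (Δn_gas = -2). Expansion shifts the system toward the side with more moles of gas — to the left.
Adding H (aq), a product, drives the reaction to the left.
All effects act in the same direction — net shift to the left.

left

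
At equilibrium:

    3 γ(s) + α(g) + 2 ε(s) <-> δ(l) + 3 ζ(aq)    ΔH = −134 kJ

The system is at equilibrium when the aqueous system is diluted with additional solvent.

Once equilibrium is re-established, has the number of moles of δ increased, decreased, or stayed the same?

increases

Dilution lowers every aqueous concentration by the same factor. Δn_aq = 3 − 0 = +3, so the system shifts toward the side with more dissolved moles — to the right.
The net shift is to the right. δ is a product, so its amount increases.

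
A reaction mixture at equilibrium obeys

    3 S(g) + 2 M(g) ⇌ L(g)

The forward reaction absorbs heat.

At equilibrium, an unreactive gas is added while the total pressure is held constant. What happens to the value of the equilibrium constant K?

unchanged

The equilibrium constant depends only on temperature. This perturbation may move the position of equilibrium, but since T is unchanged, K itself is unchanged.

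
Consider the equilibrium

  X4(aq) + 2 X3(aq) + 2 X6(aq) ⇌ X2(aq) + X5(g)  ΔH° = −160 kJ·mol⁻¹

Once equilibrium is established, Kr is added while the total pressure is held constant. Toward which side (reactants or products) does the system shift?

right

Adding inert gas at constant total pressure expands the volume and lowers every reacting partial pressure. With Δn_gas = 1 − 0 = +1, Q moves away from K toward the side with fewer gas moles, so the system shifts toward the side with more gas moles — to the right.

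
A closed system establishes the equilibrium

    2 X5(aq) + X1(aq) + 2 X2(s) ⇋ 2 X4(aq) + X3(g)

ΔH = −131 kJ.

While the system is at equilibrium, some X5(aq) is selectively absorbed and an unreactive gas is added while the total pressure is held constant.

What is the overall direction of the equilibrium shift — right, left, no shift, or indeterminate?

Removing X5 (aq), a reactant, drives the reaction to the left.
Adding inert gas at constant total pressure expands the volume and lowers every reacting partial pressure. With Δn_gas = 1 − 0 = +1, Q moves away from K toward the side with fewer gas moles, so the system shifts toward the side with more gas moles — to the right.
The individual effects push in opposite directions; without quantitative information the net direction cannot be determined.

cannot be determined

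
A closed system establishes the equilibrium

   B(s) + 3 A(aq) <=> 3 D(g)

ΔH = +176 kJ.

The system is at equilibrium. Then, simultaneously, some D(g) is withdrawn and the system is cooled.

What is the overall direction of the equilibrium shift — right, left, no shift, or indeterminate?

Removing D (g), a product, drives the reaction to the right.
The forward reaction is endothermic. Lowering T favours the exothermic direction — shift to the left.
The individual effects push in opposite directions; without quantitative information the net direction cannot be determined.

cannot be determined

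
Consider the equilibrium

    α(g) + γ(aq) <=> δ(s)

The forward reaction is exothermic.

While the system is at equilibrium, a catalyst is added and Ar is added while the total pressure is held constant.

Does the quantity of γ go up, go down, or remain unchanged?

A catalyst speeds both forward and reverse rates equally; it changes neither Q nor K — no shift from this change.
Adding inert gas at constant total pressure expands the volume and lowers every reacting partial pressure. With Δn_gas = 0 − 1 = -1, Q moves away from K toward the side with fewer gas moles, so the system shifts toward the side with more gas moles — to the left.
The net shift is to the left. γ is a reactant, so its amount increases.

increases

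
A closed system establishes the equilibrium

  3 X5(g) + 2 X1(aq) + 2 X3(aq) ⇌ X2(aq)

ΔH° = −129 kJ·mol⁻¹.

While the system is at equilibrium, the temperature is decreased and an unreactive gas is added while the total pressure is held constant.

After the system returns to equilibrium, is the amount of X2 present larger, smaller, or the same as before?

cannot be determined

The forward reaction is exothermic. Lowering T favours the exothermic direction — shift to the right.
Adding inert gas at constant total pressure expands the volume and lowers every reacting partial pressure. With Δn_gas = 0 − 3 = -3, Q moves away from K toward the side with fewer gas moles, so the system shifts toward the side with more gas moles — to the left.
The two effects oppose each other, so the net shift — and hence the change in X2 — cannot be determined from the given information.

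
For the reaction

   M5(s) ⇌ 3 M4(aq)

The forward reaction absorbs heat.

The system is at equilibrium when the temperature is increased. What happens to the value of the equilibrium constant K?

increases

K depends on temperature via the van 't Hoff relation. The forward reaction is endothermic, so raising T increases K.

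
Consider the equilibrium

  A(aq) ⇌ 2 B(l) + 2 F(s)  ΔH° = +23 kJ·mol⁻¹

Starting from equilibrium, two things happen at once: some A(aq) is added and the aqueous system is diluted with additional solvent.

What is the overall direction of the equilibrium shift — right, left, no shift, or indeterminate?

Adding A (aq), a reactant, drives the reaction to the right.
Dilution lowers every aqueous concentration by the same factor. Δn_aq = 0 − 1 = -1, so the system shifts toward the side with more dissolved moles — to the left.
The individual effects push in opposite directions; without quantitative information the net direction cannot be determined.

cannot be determined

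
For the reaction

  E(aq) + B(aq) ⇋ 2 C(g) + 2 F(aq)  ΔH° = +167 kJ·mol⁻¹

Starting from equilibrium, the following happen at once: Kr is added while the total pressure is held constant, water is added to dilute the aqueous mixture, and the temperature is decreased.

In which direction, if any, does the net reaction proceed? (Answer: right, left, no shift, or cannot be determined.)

Adding inert gas at constant total pressure expands the volume and lowers every reacting partial pressure. With Δn_gas = 2 − 0 = +2, Q moves away from K toward the side with fewer gas moles, so the system shifts toward the side with more gas moles — to the right.
Dilution scales every aqueous concentration by the same factor. Δn_aq = 2 − 2 = 0, so Q is unchanged — no shift.
The forward reaction is endothermic. Lowering T favours the exothermic direction — shift to the left.
The individual effects push in opposite directions; without quantitative information the net direction cannot be determined.

cannot be determined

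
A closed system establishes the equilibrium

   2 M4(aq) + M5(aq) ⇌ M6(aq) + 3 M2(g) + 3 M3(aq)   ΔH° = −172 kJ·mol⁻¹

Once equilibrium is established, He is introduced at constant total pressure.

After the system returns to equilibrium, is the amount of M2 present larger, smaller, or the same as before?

increases

Adding inert gas at constant total pressure expands the volume and lowers every reacting partial pressure. With Δn_gas = 3 − 0 = +3, Q moves away from K toward the side with fewer gas moles, so the system shifts toward the side with more gas moles — to the right.
The net shift is to the right. M2 is a product, so its amount increases.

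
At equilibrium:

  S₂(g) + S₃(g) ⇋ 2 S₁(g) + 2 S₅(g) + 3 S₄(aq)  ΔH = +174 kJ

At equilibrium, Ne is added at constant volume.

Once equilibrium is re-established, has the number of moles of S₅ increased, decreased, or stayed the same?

unchanged

At constant volume, adding an inert gas leaves every reacting species' partial pressure unchanged, so Q is unchanged — no shift from this change.
No net shift occurs, so the amount of S₅ is unchanged.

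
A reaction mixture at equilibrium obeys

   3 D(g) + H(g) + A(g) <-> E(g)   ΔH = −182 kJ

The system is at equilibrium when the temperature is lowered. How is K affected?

K depends on temperature via the van 't Hoff relation. The forward reaction is exothermic, so lowering T increases K.

increases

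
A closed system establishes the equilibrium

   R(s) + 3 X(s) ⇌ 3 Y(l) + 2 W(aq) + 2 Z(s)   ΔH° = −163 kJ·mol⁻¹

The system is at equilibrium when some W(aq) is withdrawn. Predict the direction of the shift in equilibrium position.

right

Removing W (aq), a product, drives the reaction to the right.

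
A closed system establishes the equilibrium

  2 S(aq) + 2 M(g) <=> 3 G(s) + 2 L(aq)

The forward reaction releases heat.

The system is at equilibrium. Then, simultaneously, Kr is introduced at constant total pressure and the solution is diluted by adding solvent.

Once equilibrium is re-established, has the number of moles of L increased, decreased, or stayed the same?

decreases

Adding inert gas at constant total pressure expands the volume and lowers every reacting partial pressure. With Δn_gas = 0 − 2 = -2, Q moves away from K toward the side with fewer gas moles, so the system shifts toward the side with more gas moles — to the left.
Dilution scales every aqueous concentration by the same factor. Δn_aq = 2 − 2 = 0, so Q is unchanged — no shift.
The net shift is to the left. L is a product, so its amount decreases.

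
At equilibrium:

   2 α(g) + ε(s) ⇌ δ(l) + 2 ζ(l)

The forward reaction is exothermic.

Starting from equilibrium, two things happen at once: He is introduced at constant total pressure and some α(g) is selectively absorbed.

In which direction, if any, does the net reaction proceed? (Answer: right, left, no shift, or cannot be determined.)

Adding inert gas at constant total pressure expands the volume and lowers every reacting partial pressure. With Δn_gas = 0 − 2 = -2, Q moves away from K toward the side with fewer gas moles, so the system shifts toward the side with more gas moles — to the left.
Removing α (g), a reactant, drives the reaction to the left.
All effects act in the same direction — net shift to the left.

left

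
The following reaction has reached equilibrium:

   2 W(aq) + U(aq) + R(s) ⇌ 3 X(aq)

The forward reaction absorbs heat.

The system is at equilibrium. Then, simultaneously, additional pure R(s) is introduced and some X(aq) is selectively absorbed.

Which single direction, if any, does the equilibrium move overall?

right

R is a pure solid; its activity is 1 regardless of amount, so Q is unaffected — no shift from this change.
Removing X (aq), a product, drives the reaction to the right.
Only the nonzero effect(s) matter; the net shift is to the right.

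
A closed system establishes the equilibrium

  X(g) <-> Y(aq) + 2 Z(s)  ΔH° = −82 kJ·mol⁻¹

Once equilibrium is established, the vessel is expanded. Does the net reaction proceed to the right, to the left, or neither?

Gas moles: reactants 1, products 0 (Δn_gas = -1). Expansion shifts the system toward the side with more moles of gas — to the left.

left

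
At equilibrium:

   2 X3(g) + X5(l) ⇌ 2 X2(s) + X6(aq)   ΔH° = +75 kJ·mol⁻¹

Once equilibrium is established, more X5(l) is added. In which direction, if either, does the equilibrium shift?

no shift

X5 is a pure liquid; its activity is 1 regardless of amount, so Q is unaffected — no shift from this change.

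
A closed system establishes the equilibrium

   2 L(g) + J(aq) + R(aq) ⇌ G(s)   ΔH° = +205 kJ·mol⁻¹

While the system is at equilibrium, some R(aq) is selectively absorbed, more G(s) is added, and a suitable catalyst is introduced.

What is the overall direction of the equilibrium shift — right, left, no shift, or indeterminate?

left

Removing R (aq), a reactant, drives the reaction to the left.
G is a pure solid; its activity is 1 regardless of amount, so Q is unaffected — no shift from this change.
A catalyst speeds both forward and reverse rates equally; it changes neither Q nor K — no shift from this change.
Only the nonzero effect(s) matter; the net shift is to the left.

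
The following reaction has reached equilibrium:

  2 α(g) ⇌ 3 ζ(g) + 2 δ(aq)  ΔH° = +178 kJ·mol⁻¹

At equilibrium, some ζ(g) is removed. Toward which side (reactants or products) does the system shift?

Removing ζ (g), a product, drives the reaction to the right.

right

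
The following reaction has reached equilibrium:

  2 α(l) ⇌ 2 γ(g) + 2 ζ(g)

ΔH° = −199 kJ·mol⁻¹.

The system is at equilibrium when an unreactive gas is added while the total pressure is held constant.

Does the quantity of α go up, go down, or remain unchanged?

Adding inert gas at constant total pressure expands the volume and lowers every reacting partial pressure. With Δn_gas = 4 − 0 = +4, Q moves away from K toward the side with fewer gas moles, so the system shifts toward the side with more gas moles — to the right.
The net shift is to the right. α is a reactant, so its amount decreases.

decreases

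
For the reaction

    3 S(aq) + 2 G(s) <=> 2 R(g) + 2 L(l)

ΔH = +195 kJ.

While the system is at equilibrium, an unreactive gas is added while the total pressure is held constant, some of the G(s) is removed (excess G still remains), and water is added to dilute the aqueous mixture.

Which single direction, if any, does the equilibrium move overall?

Adding inert gas at constant total pressure expands the volume and lowers every reacting partial pressure. With Δn_gas = 2 − 0 = +2, Q moves away from K toward the side with fewer gas moles, so the system shifts toward the side with more gas moles — to the right.
G is a pure solid; its activity is 1 regardless of amount, so Q is unaffected — no shift from this change.
Dilution lowers every aqueous concentration by the same factor. Δn_aq = 0 − 3 = -3, so the system shifts toward the side with more dissolved moles — to the left.
The individual effects push in opposite directions; without quantitative information the net direction cannot be determined.

cannot be determined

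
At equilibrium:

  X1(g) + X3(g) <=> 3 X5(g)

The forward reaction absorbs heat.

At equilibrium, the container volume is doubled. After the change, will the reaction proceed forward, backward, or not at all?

Gas moles: reactants 2, products 3 (Δn_gas = +1). Expansion shifts the system toward the side with more moles of gas — to the right.

right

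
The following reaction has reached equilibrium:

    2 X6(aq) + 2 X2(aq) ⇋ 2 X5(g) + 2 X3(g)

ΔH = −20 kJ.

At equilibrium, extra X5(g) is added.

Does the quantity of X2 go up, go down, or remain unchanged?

Adding X5 (g), a product, drives the reaction to the left.
The net shift is to the left. X2 is a reactant, so its amount increases.

increases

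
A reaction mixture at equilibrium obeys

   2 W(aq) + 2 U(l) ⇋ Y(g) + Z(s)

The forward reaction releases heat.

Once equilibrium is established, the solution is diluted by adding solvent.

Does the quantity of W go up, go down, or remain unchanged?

increases

Dilution lowers every aqueous concentration by the same factor. Δn_aq = 0 − 2 = -2, so the system shifts toward the side with more dissolved moles — to the left.
The net shift is to the left. W is a reactant, so its amount increases.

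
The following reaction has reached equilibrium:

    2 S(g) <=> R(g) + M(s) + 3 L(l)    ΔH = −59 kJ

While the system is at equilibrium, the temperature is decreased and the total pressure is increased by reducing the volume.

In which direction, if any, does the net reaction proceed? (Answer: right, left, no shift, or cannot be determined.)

The forward reaction is exothermic. Lowering T favours the exothermic direction — shift to the right.
Gas moles: reactants 2, products 1 (Δn_gas = -1). Compression shifts the system toward the side with fewer moles of gas — to the right.
All effects act in the same direction — net shift to the right.

right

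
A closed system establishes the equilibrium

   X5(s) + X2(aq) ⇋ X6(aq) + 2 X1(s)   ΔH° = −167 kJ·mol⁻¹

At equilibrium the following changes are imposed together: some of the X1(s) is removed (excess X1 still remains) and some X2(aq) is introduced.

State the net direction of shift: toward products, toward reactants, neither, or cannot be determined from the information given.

right

X1 is a pure solid; its activity is 1 regardless of amount, so Q is unaffected — no shift from this change.
Adding X2 (aq), a reactant, drives the reaction to the right.
Only the nonzero effect(s) matter; the net shift is to the right.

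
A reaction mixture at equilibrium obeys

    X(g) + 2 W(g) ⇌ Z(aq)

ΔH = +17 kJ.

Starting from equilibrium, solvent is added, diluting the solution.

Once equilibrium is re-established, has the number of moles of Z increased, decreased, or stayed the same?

Dilution lowers every aqueous concentration by the same factor. Δn_aq = 1 − 0 = +1, so the system shifts toward the side with more dissolved moles — to the right.
The net shift is to the right. Z is a product, so its amount increases.

increases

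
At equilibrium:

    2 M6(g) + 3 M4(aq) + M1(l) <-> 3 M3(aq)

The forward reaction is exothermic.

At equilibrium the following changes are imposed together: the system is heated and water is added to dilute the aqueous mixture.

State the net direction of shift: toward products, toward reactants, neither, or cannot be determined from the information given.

The forward reaction is exothermic. Raising T favours the endothermic direction — shift to the left.
Dilution scales every aqueous concentration by the same factor. Δn_aq = 3 − 3 = 0, so Q is unchanged — no shift.
Only the nonzero effect(s) matter; the net shift is to the left.

left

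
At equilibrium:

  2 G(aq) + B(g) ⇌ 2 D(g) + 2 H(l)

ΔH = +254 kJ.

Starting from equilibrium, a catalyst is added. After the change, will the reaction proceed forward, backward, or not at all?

no shift

A catalyst speeds both forward and reverse rates equally; it changes neither Q nor K — no shift from this change.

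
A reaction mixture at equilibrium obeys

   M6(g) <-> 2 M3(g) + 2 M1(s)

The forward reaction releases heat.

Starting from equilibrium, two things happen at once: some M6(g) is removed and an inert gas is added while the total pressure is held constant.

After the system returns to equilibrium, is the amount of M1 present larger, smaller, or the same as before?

cannot be determined

Removing M6 (g), a reactant, drives the reaction to the left.
Adding inert gas at constant total pressure expands the volume and lowers every reacting partial pressure. With Δn_gas = 2 − 1 = +1, Q moves away from K toward the side with fewer gas moles, so the system shifts toward the side with more gas moles — to the right.
The two effects oppose each other, so the net shift — and hence the change in M1 — cannot be determined from the given information.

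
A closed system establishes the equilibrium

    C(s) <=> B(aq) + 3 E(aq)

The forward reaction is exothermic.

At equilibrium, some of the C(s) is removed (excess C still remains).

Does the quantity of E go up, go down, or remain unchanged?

unchanged

C is a pure solid; its activity is 1 regardless of amount, so Q is unaffected — no shift from this change.
No net shift occurs, so the amount of E is unchanged.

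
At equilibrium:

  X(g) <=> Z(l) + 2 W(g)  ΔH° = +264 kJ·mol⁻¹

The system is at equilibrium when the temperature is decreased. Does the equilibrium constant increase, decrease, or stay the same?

K depends on temperature via the van 't Hoff relation. The forward reaction is endothermic, so lowering T decreases K.

decreases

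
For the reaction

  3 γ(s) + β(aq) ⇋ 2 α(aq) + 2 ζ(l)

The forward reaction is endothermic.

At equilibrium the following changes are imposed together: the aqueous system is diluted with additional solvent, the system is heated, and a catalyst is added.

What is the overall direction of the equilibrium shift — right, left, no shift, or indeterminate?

right

Dilution lowers every aqueous concentration by the same factor. Δn_aq = 2 − 1 = +1, so the system shifts toward the side with more dissolved moles — to the right.
The forward reaction is endothermic. Raising T favours the endothermic direction — shift to the right.
A catalyst speeds both forward and reverse rates equally; it changes neither Q nor K — no shift from this change.
Only the nonzero effect(s) matter; the net shift is to the right.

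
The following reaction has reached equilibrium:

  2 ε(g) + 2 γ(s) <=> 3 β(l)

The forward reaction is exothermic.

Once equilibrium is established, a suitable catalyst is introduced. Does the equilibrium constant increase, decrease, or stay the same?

unchanged

The equilibrium constant depends only on temperature. This perturbation changes neither the position of equilibrium nor K.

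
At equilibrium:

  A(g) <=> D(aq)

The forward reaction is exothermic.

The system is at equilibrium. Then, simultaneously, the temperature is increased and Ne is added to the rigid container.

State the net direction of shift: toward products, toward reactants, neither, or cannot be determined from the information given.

left

The forward reaction is exothermic. Raising T favours the endothermic direction — shift to the left.
At constant volume, adding an inert gas leaves every reacting species' partial pressure unchanged, so Q is unchanged — no shift from this change.
Only the nonzero effect(s) matter; the net shift is to the left.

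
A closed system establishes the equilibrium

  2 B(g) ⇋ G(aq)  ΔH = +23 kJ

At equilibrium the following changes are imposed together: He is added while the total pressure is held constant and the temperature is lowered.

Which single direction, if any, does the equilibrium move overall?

Adding inert gas at constant total pressure expands the volume and lowers every reacting partial pressure. With Δn_gas = 0 − 2 = -2, Q moves away from K toward the side with fewer gas moles, so the system shifts toward the side with more gas moles — to the left.
The forward reaction is endothermic. Lowering T favours the exothermic direction — shift to the left.
All effects act in the same direction — net shift to the left.

left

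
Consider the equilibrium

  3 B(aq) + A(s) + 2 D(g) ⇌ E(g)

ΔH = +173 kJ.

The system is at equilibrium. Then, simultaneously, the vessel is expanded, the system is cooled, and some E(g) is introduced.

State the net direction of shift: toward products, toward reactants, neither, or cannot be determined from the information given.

Gas moles: reactants 2, products 1 (Δn_gas = -1). Expansion shifts the system toward the side with more moles of gas — to the left.
The forward reaction is endothermic. Lowering T favours the exothermic direction — shift to the left.
Adding E (g), a product, drives the reaction to the left.
All effects act in the same direction — net shift to the left.

left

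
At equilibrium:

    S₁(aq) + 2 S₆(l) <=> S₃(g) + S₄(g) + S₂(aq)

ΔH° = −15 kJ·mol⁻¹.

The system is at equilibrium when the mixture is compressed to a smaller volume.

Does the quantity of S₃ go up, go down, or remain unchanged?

decreases

Gas moles: reactants 0, products 2 (Δn_gas = +2). Compression shifts the system toward the side with fewer moles of gas — to the left.
The net shift is to the left. S₃ is a product, so its amount decreases.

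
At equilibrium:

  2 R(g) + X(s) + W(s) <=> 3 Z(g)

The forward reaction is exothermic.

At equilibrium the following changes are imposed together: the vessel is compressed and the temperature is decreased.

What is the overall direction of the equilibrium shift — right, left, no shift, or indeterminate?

Gas moles: reactants 2, products 3 (Δn_gas = +1). Compression shifts the system toward the side with fewer moles of gas — to the left.
The forward reaction is exothermic. Lowering T favours the exothermic direction — shift to the right.
The individual effects push in opposite directions; without quantitative information the net direction cannot be determined.

cannot be determined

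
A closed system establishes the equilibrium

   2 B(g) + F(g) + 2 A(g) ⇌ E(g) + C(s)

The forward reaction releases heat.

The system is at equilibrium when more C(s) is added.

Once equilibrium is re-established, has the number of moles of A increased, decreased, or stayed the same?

unchanged

C is a pure solid; its activity is 1 regardless of amount, so Q is unaffected — no shift from this change.
No net shift occurs, so the amount of A is unchanged.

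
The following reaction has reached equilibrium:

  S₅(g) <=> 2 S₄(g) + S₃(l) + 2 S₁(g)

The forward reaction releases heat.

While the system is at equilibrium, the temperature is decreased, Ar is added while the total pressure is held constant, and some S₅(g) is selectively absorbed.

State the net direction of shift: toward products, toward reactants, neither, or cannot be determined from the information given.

cannot be determined

The forward reaction is exothermic. Lowering T favours the exothermic direction — shift to the right.
Adding inert gas at constant total pressure expands the volume and lowers every reacting partial pressure. With Δn_gas = 4 − 1 = +3, Q moves away from K toward the side with fewer gas moles, so the system shifts toward the side with more gas moles — to the right.
Removing S₅ (g), a reactant, drives the reaction to the left.
The individual effects push in opposite directions; without quantitative information the net direction cannot be determined.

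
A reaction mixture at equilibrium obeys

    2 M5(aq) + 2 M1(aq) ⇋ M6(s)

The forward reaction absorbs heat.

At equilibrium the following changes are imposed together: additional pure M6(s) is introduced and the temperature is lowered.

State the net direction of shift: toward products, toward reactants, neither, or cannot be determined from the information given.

left

M6 is a pure solid; its activity is 1 regardless of amount, so Q is unaffected — no shift from this change.
The forward reaction is endothermic. Lowering T favours the exothermic direction — shift to the left.
Only the nonzero effect(s) matter; the net shift is to the left.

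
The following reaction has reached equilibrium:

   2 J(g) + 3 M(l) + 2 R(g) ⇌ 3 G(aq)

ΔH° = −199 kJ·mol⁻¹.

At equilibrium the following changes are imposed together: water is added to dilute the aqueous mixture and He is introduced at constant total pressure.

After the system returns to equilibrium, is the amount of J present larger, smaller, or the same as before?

cannot be determined

Dilution lowers every aqueous concentration by the same factor. Δn_aq = 3 − 0 = +3, so the system shifts toward the side with more dissolved moles — to the right.
Adding inert gas at constant total pressure expands the volume and lowers every reacting partial pressure. With Δn_gas = 0 − 4 = -4, Q moves away from K toward the side with fewer gas moles, so the system shifts toward the side with more gas moles — to the left.
The two effects oppose each other, so the net shift — and hence the change in J — cannot be determined from the given information.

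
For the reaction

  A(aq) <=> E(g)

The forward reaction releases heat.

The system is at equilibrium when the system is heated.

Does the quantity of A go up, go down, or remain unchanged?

increases

The forward reaction is exothermic. Raising T favours the endothermic direction — shift to the left.
The net shift is to the left. A is a reactant, so its amount increases.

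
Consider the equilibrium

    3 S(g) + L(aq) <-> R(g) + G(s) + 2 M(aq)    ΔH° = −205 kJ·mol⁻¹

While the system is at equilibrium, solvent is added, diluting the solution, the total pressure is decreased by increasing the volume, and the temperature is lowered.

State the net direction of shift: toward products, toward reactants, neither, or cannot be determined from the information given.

Dilution lowers every aqueous concentration by the same factor. Δn_aq = 2 − 1 = +1, so the system shifts toward the side with more dissolved moles — to the right.
Gas moles: reactants 3, products 1 (Δn_gas = -2). Expansion shifts the system toward the side with more moles of gas — to the left.
The forward reaction is exothermic. Lowering T favours the exothermic direction — shift to the right.
The individual effects push in opposite directions; without quantitative information the net direction cannot be determined.

cannot be determined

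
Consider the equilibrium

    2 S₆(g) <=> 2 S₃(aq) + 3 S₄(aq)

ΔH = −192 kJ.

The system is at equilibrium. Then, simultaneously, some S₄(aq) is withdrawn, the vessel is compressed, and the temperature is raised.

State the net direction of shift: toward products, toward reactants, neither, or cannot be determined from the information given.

Removing S₄ (aq), a product, drives the reaction to the right.
Gas moles: reactants 2, products 0 (Δn_gas = -2). Compression shifts the system toward the side with fewer moles of gas — to the right.
The forward reaction is exothermic. Raising T favours the endothermic direction — shift to the left.
The individual effects push in opposite directions; without quantitative information the net direction cannot be determined.

cannot be determined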